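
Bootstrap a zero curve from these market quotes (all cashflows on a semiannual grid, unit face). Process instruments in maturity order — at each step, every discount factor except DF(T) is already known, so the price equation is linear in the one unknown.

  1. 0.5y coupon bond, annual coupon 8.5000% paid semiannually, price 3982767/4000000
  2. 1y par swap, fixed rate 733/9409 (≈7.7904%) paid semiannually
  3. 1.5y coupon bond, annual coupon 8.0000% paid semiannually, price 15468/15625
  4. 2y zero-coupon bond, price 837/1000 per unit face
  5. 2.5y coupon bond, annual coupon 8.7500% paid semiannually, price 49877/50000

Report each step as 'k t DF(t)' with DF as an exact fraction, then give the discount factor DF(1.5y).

step 1 [0.5y] bond c/2=17/400: DF=(3982767/4000000 − 17/400·(0))/(1+17/400) = 9551/10000 ≈ 0.955100
step 2 [1y] swap r/2=733/18818: DF=(1 − 733/18818·(0.955100))/(1+733/18818) = 9267/10000 ≈ 0.926700
step 3 [1.5y] bond c/2=1/25: DF=(15468/15625 − 1/25·(0.955100+0.926700))/(1+1/25) = 1759/2000 ≈ 0.879500
step 4 [2y] zero: DF = P = 837/1000 ≈ 0.837000
step 5 [2.5y] bond c/2=7/160: DF=(49877/50000 − 7/160·(0.955100+0.926700+0.879500+0.837000))/(1+7/160) = 8049/10000 ≈ 0.804900

1 1/2 9551/10000
2 1 9267/10000
3 3/2 1759/2000
4 2 837/1000
5 5/2 8049/10000
DF(1.5y) = 1759/2000 ≈ 0.879500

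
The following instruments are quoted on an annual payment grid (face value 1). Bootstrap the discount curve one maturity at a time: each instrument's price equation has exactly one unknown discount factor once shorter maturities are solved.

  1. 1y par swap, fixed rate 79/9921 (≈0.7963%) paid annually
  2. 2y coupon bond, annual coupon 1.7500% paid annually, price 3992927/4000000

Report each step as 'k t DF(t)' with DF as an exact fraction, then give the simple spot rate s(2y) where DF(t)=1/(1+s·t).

step 1 [1y] swap r/1=79/9921: DF=(1 − 79/9921·(0))/(1+79/9921) = 9921/10000 ≈ 0.992100
step 2 [2y] bond c/1=7/400: DF=(3992927/4000000 − 7/400·(0.992100))/(1+7/400) = 241/250 ≈ 0.964000

1 1 9921/10000
2 2 241/250
s(2y) = (1/(241/250) − 1)/(2) = 9/482 ≈ 1.8672%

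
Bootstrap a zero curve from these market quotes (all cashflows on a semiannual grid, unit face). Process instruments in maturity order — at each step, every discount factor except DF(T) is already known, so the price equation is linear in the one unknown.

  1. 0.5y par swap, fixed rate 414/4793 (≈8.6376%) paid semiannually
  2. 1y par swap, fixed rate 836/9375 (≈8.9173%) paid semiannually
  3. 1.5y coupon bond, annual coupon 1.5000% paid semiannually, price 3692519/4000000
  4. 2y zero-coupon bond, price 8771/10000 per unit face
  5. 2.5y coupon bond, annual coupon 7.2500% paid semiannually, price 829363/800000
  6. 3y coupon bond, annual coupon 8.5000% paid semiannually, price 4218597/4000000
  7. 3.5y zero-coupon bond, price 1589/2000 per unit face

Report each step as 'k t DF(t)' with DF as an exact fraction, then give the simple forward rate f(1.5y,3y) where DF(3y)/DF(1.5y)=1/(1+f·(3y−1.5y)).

1 1/2 4793/5000
2 1 2291/2500
3 3/2 9023/10000
4 2 8771/10000
5 5/2 4363/5000
6 3 8271/10000
7 7/2 1589/2000
f(1.5y,3y) = ((9023/10000)/(8271/10000) − 1)/(3/2) = 1504/24813 ≈ 6.0613%

step 1 [0.5y] swap r/2=207/4793: DF=(1 − 207/4793·(0))/(1+207/4793) = 4793/5000 ≈ 0.958600
step 2 [1y] swap r/2=418/9375: DF=(1 − 418/9375·(0.958600))/(1+418/9375) = 2291/2500 ≈ 0.916400
step 3 [1.5y] bond c/2=3/400: DF=(3692519/4000000 − 3/400·(0.958600+0.916400))/(1+3/400) = 9023/10000 ≈ 0.902300
step 4 [2y] zero: DF = P = 8771/10000 ≈ 0.877100
step 5 [2.5y] bond c/2=29/800: DF=(829363/800000 − 29/800·(0.958600+0.916400+0.902300+0.877100))/(1+29/800) = 4363/5000 ≈ 0.872600
step 6 [3y] bond c/2=17/400: DF=(4218597/4000000 − 17/400·(0.958600+0.916400+0.902300+0.877100+0.872600))/(1+17/400) = 8271/10000 ≈ 0.827100
step 7 [3.5y] zero: DF = P = 1589/2000 ≈ 0.794500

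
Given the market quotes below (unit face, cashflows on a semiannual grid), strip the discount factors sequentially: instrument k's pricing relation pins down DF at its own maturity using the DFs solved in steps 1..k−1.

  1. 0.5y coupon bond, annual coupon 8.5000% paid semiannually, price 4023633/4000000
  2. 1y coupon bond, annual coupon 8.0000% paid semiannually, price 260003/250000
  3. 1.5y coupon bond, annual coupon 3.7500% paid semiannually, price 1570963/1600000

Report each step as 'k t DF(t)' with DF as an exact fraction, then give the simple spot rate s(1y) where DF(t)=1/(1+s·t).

1 1/2 9649/10000
2 1 9629/10000
3 3/2 9283/10000
s(1y) = (1/(9629/10000) − 1)/(1) = 371/9629 ≈ 3.8529%

step 1 [0.5y] bond c/2=17/400: DF=(4023633/4000000 − 17/400·(0))/(1+17/400) = 9649/10000 ≈ 0.964900
step 2 [1y] bond c/2=1/25: DF=(260003/250000 − 1/25·(0.964900))/(1+1/25) = 9629/10000 ≈ 0.962900
step 3 [1.5y] bond c/2=3/160: DF=(1570963/1600000 − 3/160·(0.964900+0.962900))/(1+3/160) = 9283/10000 ≈ 0.928300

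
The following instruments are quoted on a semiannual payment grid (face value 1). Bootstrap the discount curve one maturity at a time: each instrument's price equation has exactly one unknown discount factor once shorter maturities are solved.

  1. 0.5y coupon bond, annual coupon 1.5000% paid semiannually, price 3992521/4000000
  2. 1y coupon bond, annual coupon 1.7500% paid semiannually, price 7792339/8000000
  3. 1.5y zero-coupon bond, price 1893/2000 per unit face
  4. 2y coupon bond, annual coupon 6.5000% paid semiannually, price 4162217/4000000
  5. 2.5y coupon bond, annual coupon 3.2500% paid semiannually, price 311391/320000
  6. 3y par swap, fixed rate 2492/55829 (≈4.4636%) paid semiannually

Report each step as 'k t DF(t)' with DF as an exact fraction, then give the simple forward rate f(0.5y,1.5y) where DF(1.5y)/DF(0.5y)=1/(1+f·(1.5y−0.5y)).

step 1 [0.5y] bond c/2=3/400: DF=(3992521/4000000 − 3/400·(0))/(1+3/400) = 9907/10000 ≈ 0.990700
step 2 [1y] bond c/2=7/800: DF=(7792339/8000000 − 7/800·(0.990700))/(1+7/800) = 957/1000 ≈ 0.957000
step 3 [1.5y] zero: DF = P = 1893/2000 ≈ 0.946500
step 4 [2y] bond c/2=13/400: DF=(4162217/4000000 − 13/400·(0.990700+0.957000+0.946500))/(1+13/400) = 9167/10000 ≈ 0.916700
step 5 [2.5y] bond c/2=13/800: DF=(311391/320000 − 13/800·(0.990700+0.957000+0.946500+0.916700))/(1+13/800) = 4483/5000 ≈ 0.896600
step 6 [3y] swap r/2=1246/55829: DF=(1 − 1246/55829·(0.990700+0.957000+0.946500+0.916700+0.896600))/(1+1246/55829) = 4377/5000 ≈ 0.875400

1 1/2 9907/10000
2 1 957/1000
3 3/2 1893/2000
4 2 9167/10000
5 5/2 4483/5000
6 3 4377/5000
f(0.5y,1.5y) = ((9907/10000)/(1893/2000) − 1)/(1) = 442/9465 ≈ 4.6698%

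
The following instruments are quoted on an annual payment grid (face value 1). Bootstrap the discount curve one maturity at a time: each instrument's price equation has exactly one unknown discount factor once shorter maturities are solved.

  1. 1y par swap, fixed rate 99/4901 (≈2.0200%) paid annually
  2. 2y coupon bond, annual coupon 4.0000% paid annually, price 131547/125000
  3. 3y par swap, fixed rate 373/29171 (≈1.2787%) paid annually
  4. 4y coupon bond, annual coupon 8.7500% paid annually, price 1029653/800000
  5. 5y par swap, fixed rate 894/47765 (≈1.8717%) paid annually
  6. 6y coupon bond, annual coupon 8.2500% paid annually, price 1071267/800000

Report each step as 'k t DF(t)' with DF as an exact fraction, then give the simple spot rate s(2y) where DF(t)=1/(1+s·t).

1 1 4901/5000
2 2 4871/5000
3 3 9627/10000
4 4 593/625
5 5 4553/5000
6 6 873/1000
s(2y) = (1/(4871/5000) − 1)/(2) = 129/9742 ≈ 1.3242%

step 1 [1y] swap r/1=99/4901: DF=(1 − 99/4901·(0))/(1+99/4901) = 4901/5000 ≈ 0.980200
step 2 [2y] bond c/1=1/25: DF=(131547/125000 − 1/25·(0.980200))/(1+1/25) = 4871/5000 ≈ 0.974200
step 3 [3y] swap r/1=373/29171: DF=(1 − 373/29171·(0.980200+0.974200))/(1+373/29171) = 9627/10000 ≈ 0.962700
step 4 [4y] bond c/1=7/80: DF=(1029653/800000 − 7/80·(0.980200+0.974200+0.962700))/(1+7/80) = 593/625 ≈ 0.948800
step 5 [5y] swap r/1=894/47765: DF=(1 − 894/47765·(0.980200+0.974200+0.962700+0.948800))/(1+894/47765) = 4553/5000 ≈ 0.910600
step 6 [6y] bond c/1=33/400: DF=(1071267/800000 − 33/400·(0.980200+0.974200+0.962700+0.948800+0.910600))/(1+33/400) = 873/1000 ≈ 0.873000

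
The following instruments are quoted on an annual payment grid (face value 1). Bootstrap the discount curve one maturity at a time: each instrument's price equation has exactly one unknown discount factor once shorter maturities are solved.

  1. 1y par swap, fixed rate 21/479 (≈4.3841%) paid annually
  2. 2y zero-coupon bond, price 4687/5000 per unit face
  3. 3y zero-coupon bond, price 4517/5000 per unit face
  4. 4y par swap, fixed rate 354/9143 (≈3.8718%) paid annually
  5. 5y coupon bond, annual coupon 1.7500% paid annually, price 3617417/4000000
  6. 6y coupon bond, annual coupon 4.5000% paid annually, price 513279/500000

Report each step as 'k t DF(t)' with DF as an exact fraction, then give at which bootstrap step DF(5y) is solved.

step 1 [1y] swap r/1=21/479: DF=(1 − 21/479·(0))/(1+21/479) = 479/500 ≈ 0.958000
step 2 [2y] zero: DF = P = 4687/5000 ≈ 0.937400
step 3 [3y] zero: DF = P = 4517/5000 ≈ 0.903400
step 4 [4y] swap r/1=354/9143: DF=(1 − 354/9143·(0.958000+0.937400+0.903400))/(1+354/9143) = 1073/1250 ≈ 0.858400
step 5 [5y] bond c/1=7/400: DF=(3617417/4000000 − 7/400·(0.958000+0.937400+0.903400+0.858400))/(1+7/400) = 8259/10000 ≈ 0.825900
step 6 [6y] bond c/1=9/200: DF=(513279/500000 − 9/200·(0.958000+0.937400+0.903400+0.858400+0.825900))/(1+9/200) = 7893/10000 ≈ 0.789300

1 1 479/500
2 2 4687/5000
3 3 4517/5000
4 4 1073/1250
5 5 8259/10000
6 6 7893/10000
DF(5y) is solved at step 5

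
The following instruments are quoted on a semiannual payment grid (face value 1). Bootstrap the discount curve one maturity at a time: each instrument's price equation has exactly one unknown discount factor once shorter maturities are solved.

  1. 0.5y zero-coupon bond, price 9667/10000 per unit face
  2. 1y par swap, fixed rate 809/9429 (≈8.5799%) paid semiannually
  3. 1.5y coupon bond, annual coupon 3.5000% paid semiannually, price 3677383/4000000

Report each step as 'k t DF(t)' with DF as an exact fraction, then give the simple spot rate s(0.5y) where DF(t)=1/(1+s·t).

1 1/2 9667/10000
2 1 9191/10000
3 3/2 8711/10000
s(0.5y) = (1/(9667/10000) − 1)/(1/2) = 666/9667 ≈ 6.8894%

step 1 [0.5y] zero: DF = P = 9667/10000 ≈ 0.966700
step 2 [1y] swap r/2=809/18858: DF=(1 − 809/18858·(0.966700))/(1+809/18858) = 9191/10000 ≈ 0.919100
step 3 [1.5y] bond c/2=7/400: DF=(3677383/4000000 − 7/400·(0.966700+0.919100))/(1+7/400) = 8711/10000 ≈ 0.871100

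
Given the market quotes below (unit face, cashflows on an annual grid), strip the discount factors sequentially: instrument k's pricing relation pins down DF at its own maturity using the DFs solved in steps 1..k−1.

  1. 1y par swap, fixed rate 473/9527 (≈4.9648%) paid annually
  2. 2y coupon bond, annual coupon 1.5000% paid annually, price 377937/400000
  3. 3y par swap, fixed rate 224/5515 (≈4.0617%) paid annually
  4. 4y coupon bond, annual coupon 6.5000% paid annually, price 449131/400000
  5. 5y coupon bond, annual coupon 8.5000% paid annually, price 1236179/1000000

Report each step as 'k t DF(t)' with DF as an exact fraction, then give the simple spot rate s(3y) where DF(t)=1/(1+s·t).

1 1 9527/10000
2 2 573/625
3 3 111/125
4 4 443/500
5 5 8539/10000
s(3y) = (1/(111/125) − 1)/(3) = 14/333 ≈ 4.2042%

step 1 [1y] swap r/1=473/9527: DF=(1 − 473/9527·(0))/(1+473/9527) = 9527/10000 ≈ 0.952700
step 2 [2y] bond c/1=3/200: DF=(377937/400000 − 3/200·(0.952700))/(1+3/200) = 573/625 ≈ 0.916800
step 3 [3y] swap r/1=224/5515: DF=(1 − 224/5515·(0.952700+0.916800))/(1+224/5515) = 111/125 ≈ 0.888000
step 4 [4y] bond c/1=13/200: DF=(449131/400000 − 13/200·(0.952700+0.916800+0.888000))/(1+13/200) = 443/500 ≈ 0.886000
step 5 [5y] bond c/1=17/200: DF=(1236179/1000000 − 17/200·(0.952700+0.916800+0.888000+0.886000))/(1+17/200) = 8539/10000 ≈ 0.853900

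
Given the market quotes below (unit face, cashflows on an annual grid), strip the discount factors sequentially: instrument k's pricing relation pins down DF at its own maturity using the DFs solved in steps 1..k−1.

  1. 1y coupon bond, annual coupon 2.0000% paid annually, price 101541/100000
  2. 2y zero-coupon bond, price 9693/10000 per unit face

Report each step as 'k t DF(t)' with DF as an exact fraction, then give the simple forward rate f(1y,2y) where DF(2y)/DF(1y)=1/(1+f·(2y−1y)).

1 1 1991/2000
2 2 9693/10000
f(1y,2y) = ((1991/2000)/(9693/10000) − 1)/(1) = 262/9693 ≈ 2.7030%

step 1 [1y] bond c/1=1/50: DF=(101541/100000 − 1/50·(0))/(1+1/50) = 1991/2000 ≈ 0.995500
step 2 [2y] zero: DF = P = 9693/10000 ≈ 0.969300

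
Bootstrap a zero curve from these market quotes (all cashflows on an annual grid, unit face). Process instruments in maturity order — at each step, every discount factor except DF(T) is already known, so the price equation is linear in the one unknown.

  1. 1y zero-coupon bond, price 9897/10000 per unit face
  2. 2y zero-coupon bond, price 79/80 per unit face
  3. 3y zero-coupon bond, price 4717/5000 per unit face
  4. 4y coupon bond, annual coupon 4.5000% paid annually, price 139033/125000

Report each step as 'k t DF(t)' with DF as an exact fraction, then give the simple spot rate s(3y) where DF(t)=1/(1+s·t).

1 1 9897/10000
2 2 79/80
3 3 4717/5000
4 4 4693/5000
s(3y) = (1/(4717/5000) − 1)/(3) = 283/14151 ≈ 1.9999%

step 1 [1y] zero: DF = P = 9897/10000 ≈ 0.989700
step 2 [2y] zero: DF = P = 79/80 ≈ 0.987500
step 3 [3y] zero: DF = P = 4717/5000 ≈ 0.943400
step 4 [4y] bond c/1=9/200: DF=(139033/125000 − 9/200·(0.989700+0.987500+0.943400))/(1+9/200) = 4693/5000 ≈ 0.938600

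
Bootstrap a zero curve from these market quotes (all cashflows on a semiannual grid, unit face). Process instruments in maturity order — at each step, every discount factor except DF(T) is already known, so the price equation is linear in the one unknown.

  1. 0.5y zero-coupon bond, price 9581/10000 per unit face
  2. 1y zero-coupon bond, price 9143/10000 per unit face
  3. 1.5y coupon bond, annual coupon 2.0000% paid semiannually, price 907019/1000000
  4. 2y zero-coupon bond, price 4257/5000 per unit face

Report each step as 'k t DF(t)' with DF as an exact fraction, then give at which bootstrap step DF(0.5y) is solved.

1 1/2 9581/10000
2 1 9143/10000
3 3/2 1759/2000
4 2 4257/5000
DF(0.5y) is solved at step 1

step 1 [0.5y] zero: DF = P = 9581/10000 ≈ 0.958100
step 2 [1y] zero: DF = P = 9143/10000 ≈ 0.914300
step 3 [1.5y] bond c/2=1/100: DF=(907019/1000000 − 1/100·(0.958100+0.914300))/(1+1/100) = 1759/2000 ≈ 0.879500
step 4 [2y] zero: DF = P = 4257/5000 ≈ 0.851400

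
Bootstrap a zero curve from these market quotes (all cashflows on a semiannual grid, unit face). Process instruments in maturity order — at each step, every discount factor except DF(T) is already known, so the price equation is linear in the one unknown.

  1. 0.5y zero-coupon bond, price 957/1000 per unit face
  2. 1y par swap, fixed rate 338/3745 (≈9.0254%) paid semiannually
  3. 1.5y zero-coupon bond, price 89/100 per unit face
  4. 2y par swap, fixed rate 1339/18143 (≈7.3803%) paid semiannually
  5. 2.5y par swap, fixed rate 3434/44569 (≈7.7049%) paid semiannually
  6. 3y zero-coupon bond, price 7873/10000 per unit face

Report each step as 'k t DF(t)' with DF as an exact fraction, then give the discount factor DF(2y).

1 1/2 957/1000
2 1 1831/2000
3 3/2 89/100
4 2 8661/10000
5 5/2 8283/10000
6 3 7873/10000
DF(2y) = 8661/10000 ≈ 0.866100

step 1 [0.5y] zero: DF = P = 957/1000 ≈ 0.957000
step 2 [1y] swap r/2=169/3745: DF=(1 − 169/3745·(0.957000))/(1+169/3745) = 1831/2000 ≈ 0.915500
step 3 [1.5y] zero: DF = P = 89/100 ≈ 0.890000
step 4 [2y] swap r/2=1339/36286: DF=(1 − 1339/36286·(0.957000+0.915500+0.890000))/(1+1339/36286) = 8661/10000 ≈ 0.866100
step 5 [2.5y] swap r/2=1717/44569: DF=(1 − 1717/44569·(0.957000+0.915500+0.890000+0.866100))/(1+1717/44569) = 8283/10000 ≈ 0.828300
step 6 [3y] zero: DF = P = 7873/10000 ≈ 0.787300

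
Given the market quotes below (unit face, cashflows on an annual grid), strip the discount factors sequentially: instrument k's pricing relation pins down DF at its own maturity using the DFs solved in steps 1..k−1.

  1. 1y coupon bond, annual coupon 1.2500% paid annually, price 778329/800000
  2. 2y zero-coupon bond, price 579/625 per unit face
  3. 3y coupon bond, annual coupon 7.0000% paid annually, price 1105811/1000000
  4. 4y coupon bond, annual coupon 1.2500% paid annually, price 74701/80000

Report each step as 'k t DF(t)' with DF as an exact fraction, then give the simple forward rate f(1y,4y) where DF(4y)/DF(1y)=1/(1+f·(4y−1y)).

1 1 9609/10000
2 2 579/625
3 3 91/100
4 4 8877/10000
f(1y,4y) = ((9609/10000)/(8877/10000) − 1)/(3) = 244/8877 ≈ 2.7487%

step 1 [1y] bond c/1=1/80: DF=(778329/800000 − 1/80·(0))/(1+1/80) = 9609/10000 ≈ 0.960900
step 2 [2y] zero: DF = P = 579/625 ≈ 0.926400
step 3 [3y] bond c/1=7/100: DF=(1105811/1000000 − 7/100·(0.960900+0.926400))/(1+7/100) = 91/100 ≈ 0.910000
step 4 [4y] bond c/1=1/80: DF=(74701/80000 − 1/80·(0.960900+0.926400+0.910000))/(1+1/80) = 8877/10000 ≈ 0.887700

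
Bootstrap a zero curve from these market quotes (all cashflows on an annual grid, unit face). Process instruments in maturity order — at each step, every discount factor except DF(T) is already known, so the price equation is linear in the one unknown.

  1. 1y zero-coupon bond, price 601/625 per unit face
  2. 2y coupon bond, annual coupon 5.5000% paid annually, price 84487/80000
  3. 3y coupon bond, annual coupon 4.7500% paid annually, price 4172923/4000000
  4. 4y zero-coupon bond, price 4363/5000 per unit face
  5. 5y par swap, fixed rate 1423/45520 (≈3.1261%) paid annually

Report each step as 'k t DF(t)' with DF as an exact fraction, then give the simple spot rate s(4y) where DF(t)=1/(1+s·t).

step 1 [1y] zero: DF = P = 601/625 ≈ 0.961600
step 2 [2y] bond c/1=11/200: DF=(84487/80000 − 11/200·(0.961600))/(1+11/200) = 9509/10000 ≈ 0.950900
step 3 [3y] bond c/1=19/400: DF=(4172923/4000000 − 19/400·(0.961600+0.950900))/(1+19/400) = 2273/2500 ≈ 0.909200
step 4 [4y] zero: DF = P = 4363/5000 ≈ 0.872600
step 5 [5y] swap r/1=1423/45520: DF=(1 − 1423/45520·(0.961600+0.950900+0.909200+0.872600))/(1+1423/45520) = 8577/10000 ≈ 0.857700

1 1 601/625
2 2 9509/10000
3 3 2273/2500
4 4 4363/5000
5 5 8577/10000
s(4y) = (1/(4363/5000) − 1)/(4) = 637/17452 ≈ 3.6500%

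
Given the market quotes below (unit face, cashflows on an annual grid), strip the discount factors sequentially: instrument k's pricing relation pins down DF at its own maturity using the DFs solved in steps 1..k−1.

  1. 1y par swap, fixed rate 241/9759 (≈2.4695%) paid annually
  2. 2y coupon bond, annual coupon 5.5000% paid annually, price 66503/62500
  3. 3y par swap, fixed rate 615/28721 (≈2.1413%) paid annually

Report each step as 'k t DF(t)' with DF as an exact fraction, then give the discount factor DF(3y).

step 1 [1y] swap r/1=241/9759: DF=(1 − 241/9759·(0))/(1+241/9759) = 9759/10000 ≈ 0.975900
step 2 [2y] bond c/1=11/200: DF=(66503/62500 − 11/200·(0.975900))/(1+11/200) = 9577/10000 ≈ 0.957700
step 3 [3y] swap r/1=615/28721: DF=(1 − 615/28721·(0.975900+0.957700))/(1+615/28721) = 1877/2000 ≈ 0.938500

1 1 9759/10000
2 2 9577/10000
3 3 1877/2000
DF(3y) = 1877/2000 ≈ 0.938500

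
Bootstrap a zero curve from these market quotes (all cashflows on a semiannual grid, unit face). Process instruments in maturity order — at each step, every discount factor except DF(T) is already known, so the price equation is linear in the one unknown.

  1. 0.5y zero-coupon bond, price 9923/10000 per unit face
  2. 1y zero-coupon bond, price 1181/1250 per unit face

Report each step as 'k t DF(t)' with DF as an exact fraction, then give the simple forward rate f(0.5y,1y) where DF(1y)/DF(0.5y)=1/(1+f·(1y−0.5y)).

step 1 [0.5y] zero: DF = P = 9923/10000 ≈ 0.992300
step 2 [1y] zero: DF = P = 1181/1250 ≈ 0.944800

1 1/2 9923/10000
2 1 1181/1250
f(0.5y,1y) = ((9923/10000)/(1181/1250) − 1)/(1/2) = 475/4724 ≈ 10.0550%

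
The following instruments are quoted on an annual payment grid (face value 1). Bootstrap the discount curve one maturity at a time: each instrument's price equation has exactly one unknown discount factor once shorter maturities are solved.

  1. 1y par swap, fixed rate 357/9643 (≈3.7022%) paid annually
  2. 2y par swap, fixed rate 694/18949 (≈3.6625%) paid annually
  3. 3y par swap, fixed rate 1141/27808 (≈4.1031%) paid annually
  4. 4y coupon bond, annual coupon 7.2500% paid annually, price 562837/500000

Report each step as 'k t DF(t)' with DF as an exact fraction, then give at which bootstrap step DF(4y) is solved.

1 1 9643/10000
2 2 4653/5000
3 3 8859/10000
4 4 1077/1250
DF(4y) is solved at step 4

step 1 [1y] swap r/1=357/9643: DF=(1 − 357/9643·(0))/(1+357/9643) = 9643/10000 ≈ 0.964300
step 2 [2y] swap r/1=694/18949: DF=(1 − 694/18949·(0.964300))/(1+694/18949) = 4653/5000 ≈ 0.930600
step 3 [3y] swap r/1=1141/27808: DF=(1 − 1141/27808·(0.964300+0.930600))/(1+1141/27808) = 8859/10000 ≈ 0.885900
step 4 [4y] bond c/1=29/400: DF=(562837/500000 − 29/400·(0.964300+0.930600+0.885900))/(1+29/400) = 1077/1250 ≈ 0.861600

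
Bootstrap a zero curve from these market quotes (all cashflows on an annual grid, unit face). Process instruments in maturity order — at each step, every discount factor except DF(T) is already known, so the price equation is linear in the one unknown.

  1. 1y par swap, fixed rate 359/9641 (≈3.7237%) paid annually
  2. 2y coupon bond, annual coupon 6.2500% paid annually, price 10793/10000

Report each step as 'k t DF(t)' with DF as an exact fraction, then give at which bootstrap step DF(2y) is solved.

step 1 [1y] swap r/1=359/9641: DF=(1 − 359/9641·(0))/(1+359/9641) = 9641/10000 ≈ 0.964100
step 2 [2y] bond c/1=1/16: DF=(10793/10000 − 1/16·(0.964100))/(1+1/16) = 9591/10000 ≈ 0.959100

1 1 9641/10000
2 2 9591/10000
DF(2y) is solved at step 2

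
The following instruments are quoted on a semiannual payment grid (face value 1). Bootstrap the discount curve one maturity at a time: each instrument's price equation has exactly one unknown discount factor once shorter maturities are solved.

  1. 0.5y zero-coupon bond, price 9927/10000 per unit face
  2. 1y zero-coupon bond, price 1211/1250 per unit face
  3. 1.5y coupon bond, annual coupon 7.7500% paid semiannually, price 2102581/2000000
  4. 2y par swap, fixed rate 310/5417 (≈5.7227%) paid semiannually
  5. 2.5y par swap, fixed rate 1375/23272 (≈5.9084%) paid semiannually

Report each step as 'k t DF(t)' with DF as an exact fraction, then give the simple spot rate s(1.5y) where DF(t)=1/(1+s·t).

1 1/2 9927/10000
2 1 1211/1250
3 3/2 9389/10000
4 2 1783/2000
5 5/2 69/80
s(1.5y) = (1/(9389/10000) − 1)/(3/2) = 1222/28167 ≈ 4.3384%

step 1 [0.5y] zero: DF = P = 9927/10000 ≈ 0.992700
step 2 [1y] zero: DF = P = 1211/1250 ≈ 0.968800
step 3 [1.5y] bond c/2=31/800: DF=(2102581/2000000 − 31/800·(0.992700+0.968800))/(1+31/800) = 9389/10000 ≈ 0.938900
step 4 [2y] swap r/2=155/5417: DF=(1 − 155/5417·(0.992700+0.968800+0.938900))/(1+155/5417) = 1783/2000 ≈ 0.891500
step 5 [2.5y] swap r/2=1375/46544: DF=(1 − 1375/46544·(0.992700+0.968800+0.938900+0.891500))/(1+1375/46544) = 69/80 ≈ 0.862500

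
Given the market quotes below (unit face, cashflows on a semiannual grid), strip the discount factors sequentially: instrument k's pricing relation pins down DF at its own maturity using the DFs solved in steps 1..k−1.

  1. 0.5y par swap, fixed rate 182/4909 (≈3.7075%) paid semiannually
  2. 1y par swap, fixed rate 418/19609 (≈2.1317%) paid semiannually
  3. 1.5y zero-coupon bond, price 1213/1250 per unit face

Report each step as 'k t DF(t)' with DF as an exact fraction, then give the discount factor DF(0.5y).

step 1 [0.5y] swap r/2=91/4909: DF=(1 − 91/4909·(0))/(1+91/4909) = 4909/5000 ≈ 0.981800
step 2 [1y] swap r/2=209/19609: DF=(1 − 209/19609·(0.981800))/(1+209/19609) = 9791/10000 ≈ 0.979100
step 3 [1.5y] zero: DF = P = 1213/1250 ≈ 0.970400

1 1/2 4909/5000
2 1 9791/10000
3 3/2 1213/1250
DF(0.5y) = 4909/5000 ≈ 0.981800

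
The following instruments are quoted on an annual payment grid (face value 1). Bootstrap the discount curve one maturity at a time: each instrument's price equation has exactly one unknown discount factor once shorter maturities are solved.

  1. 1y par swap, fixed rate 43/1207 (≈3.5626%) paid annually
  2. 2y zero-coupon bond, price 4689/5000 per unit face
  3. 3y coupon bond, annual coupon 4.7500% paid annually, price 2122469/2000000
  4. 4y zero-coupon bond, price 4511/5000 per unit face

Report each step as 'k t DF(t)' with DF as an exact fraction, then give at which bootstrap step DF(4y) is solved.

1 1 1207/1250
2 2 4689/5000
3 3 2317/2500
4 4 4511/5000
DF(4y) is solved at step 4

step 1 [1y] swap r/1=43/1207: DF=(1 − 43/1207·(0))/(1+43/1207) = 1207/1250 ≈ 0.965600
step 2 [2y] zero: DF = P = 4689/5000 ≈ 0.937800
step 3 [3y] bond c/1=19/400: DF=(2122469/2000000 − 19/400·(0.965600+0.937800))/(1+19/400) = 2317/2500 ≈ 0.926800
step 4 [4y] zero: DF = P = 4511/5000 ≈ 0.902200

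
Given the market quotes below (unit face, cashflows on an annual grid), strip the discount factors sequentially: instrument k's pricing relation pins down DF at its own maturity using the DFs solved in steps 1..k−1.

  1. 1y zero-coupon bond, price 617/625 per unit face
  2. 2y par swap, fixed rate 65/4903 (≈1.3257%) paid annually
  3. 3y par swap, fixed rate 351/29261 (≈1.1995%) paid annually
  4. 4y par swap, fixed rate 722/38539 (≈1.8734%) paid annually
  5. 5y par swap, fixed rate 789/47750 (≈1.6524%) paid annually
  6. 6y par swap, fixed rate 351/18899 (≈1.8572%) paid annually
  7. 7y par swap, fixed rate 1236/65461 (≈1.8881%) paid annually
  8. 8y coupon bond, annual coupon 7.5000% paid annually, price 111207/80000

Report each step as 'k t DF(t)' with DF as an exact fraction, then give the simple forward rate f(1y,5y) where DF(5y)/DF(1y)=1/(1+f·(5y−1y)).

step 1 [1y] zero: DF = P = 617/625 ≈ 0.987200
step 2 [2y] swap r/1=65/4903: DF=(1 − 65/4903·(0.987200))/(1+65/4903) = 487/500 ≈ 0.974000
step 3 [3y] swap r/1=351/29261: DF=(1 − 351/29261·(0.987200+0.974000))/(1+351/29261) = 9649/10000 ≈ 0.964900
step 4 [4y] swap r/1=722/38539: DF=(1 − 722/38539·(0.987200+0.974000+0.964900))/(1+722/38539) = 4639/5000 ≈ 0.927800
step 5 [5y] swap r/1=789/47750: DF=(1 − 789/47750·(0.987200+0.974000+0.964900+0.927800))/(1+789/47750) = 9211/10000 ≈ 0.921100
step 6 [6y] swap r/1=351/18899: DF=(1 − 351/18899·(0.987200+0.974000+0.964900+0.927800+0.921100))/(1+351/18899) = 8947/10000 ≈ 0.894700
step 7 [7y] swap r/1=1236/65461: DF=(1 − 1236/65461·(0.987200+0.974000+0.964900+0.927800+0.921100+0.894700))/(1+1236/65461) = 2191/2500 ≈ 0.876400
step 8 [8y] bond c/1=3/40: DF=(111207/80000 − 3/40·(0.987200+0.974000+0.964900+0.927800+0.921100+0.894700+0.876400))/(1+3/40) = 2091/2500 ≈ 0.836400

1 1 617/625
2 2 487/500
3 3 9649/10000
4 4 4639/5000
5 5 9211/10000
6 6 8947/10000
7 7 2191/2500
8 8 2091/2500
f(1y,5y) = ((617/625)/(9211/10000) − 1)/(4) = 661/36844 ≈ 1.7941%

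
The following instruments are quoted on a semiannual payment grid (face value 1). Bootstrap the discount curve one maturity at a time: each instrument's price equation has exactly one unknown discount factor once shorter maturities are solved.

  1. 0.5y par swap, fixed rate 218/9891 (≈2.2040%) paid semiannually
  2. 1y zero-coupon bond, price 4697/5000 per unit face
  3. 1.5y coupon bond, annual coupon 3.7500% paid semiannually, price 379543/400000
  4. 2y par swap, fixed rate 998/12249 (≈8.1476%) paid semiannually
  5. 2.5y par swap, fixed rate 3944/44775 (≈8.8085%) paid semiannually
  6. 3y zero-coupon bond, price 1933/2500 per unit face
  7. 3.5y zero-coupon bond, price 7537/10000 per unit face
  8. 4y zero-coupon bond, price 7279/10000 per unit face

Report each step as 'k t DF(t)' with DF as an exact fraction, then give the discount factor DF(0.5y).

1 1/2 9891/10000
2 1 4697/5000
3 3/2 8959/10000
4 2 8503/10000
5 5/2 2007/2500
6 3 1933/2500
7 7/2 7537/10000
8 4 7279/10000
DF(0.5y) = 9891/10000 ≈ 0.989100

step 1 [0.5y] swap r/2=109/9891: DF=(1 − 109/9891·(0))/(1+109/9891) = 9891/10000 ≈ 0.989100
step 2 [1y] zero: DF = P = 4697/5000 ≈ 0.939400
step 3 [1.5y] bond c/2=3/160: DF=(379543/400000 − 3/160·(0.989100+0.939400))/(1+3/160) = 8959/10000 ≈ 0.895900
step 4 [2y] swap r/2=499/12249: DF=(1 − 499/12249·(0.989100+0.939400+0.895900))/(1+499/12249) = 8503/10000 ≈ 0.850300
step 5 [2.5y] swap r/2=1972/44775: DF=(1 − 1972/44775·(0.989100+0.939400+0.895900+0.850300))/(1+1972/44775) = 2007/2500 ≈ 0.802800
step 6 [3y] zero: DF = P = 1933/2500 ≈ 0.773200
step 7 [3.5y] zero: DF = P = 7537/10000 ≈ 0.753700
step 8 [4y] zero: DF = P = 7279/10000 ≈ 0.727900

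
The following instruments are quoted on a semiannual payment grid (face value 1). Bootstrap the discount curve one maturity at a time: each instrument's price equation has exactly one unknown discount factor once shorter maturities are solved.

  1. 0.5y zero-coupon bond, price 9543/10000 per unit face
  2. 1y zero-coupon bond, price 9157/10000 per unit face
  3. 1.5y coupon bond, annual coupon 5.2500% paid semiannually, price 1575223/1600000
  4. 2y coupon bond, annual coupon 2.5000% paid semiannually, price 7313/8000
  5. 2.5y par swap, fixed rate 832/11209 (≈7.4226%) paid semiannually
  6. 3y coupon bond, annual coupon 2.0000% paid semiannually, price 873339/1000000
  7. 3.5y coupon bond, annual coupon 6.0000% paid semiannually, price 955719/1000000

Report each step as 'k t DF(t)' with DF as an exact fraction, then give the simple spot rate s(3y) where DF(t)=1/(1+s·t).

step 1 [0.5y] zero: DF = P = 9543/10000 ≈ 0.954300
step 2 [1y] zero: DF = P = 9157/10000 ≈ 0.915700
step 3 [1.5y] bond c/2=21/800: DF=(1575223/1600000 − 21/800·(0.954300+0.915700))/(1+21/800) = 1823/2000 ≈ 0.911500
step 4 [2y] bond c/2=1/80: DF=(7313/8000 − 1/80·(0.954300+0.915700+0.911500))/(1+1/80) = 1737/2000 ≈ 0.868500
step 5 [2.5y] swap r/2=416/11209: DF=(1 − 416/11209·(0.954300+0.915700+0.911500+0.868500))/(1+416/11209) = 521/625 ≈ 0.833600
step 6 [3y] bond c/2=1/100: DF=(873339/1000000 − 1/100·(0.954300+0.915700+0.911500+0.868500+0.833600))/(1+1/100) = 8203/10000 ≈ 0.820300
step 7 [3.5y] bond c/2=3/100: DF=(955719/1000000 − 3/100·(0.954300+0.915700+0.911500+0.868500+0.833600+0.820300))/(1+3/100) = 3867/5000 ≈ 0.773400

1 1/2 9543/10000
2 1 9157/10000
3 3/2 1823/2000
4 2 1737/2000
5 5/2 521/625
6 3 8203/10000
7 7/2 3867/5000
s(3y) = (1/(8203/10000) − 1)/(3) = 599/8203 ≈ 7.3022%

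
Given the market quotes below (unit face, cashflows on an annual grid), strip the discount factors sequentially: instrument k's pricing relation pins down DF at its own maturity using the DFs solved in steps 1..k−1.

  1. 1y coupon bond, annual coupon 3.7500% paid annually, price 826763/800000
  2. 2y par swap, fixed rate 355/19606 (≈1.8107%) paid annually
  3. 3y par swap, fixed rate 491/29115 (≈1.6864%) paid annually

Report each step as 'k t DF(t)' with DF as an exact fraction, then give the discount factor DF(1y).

step 1 [1y] bond c/1=3/80: DF=(826763/800000 − 3/80·(0))/(1+3/80) = 9961/10000 ≈ 0.996100
step 2 [2y] swap r/1=355/19606: DF=(1 − 355/19606·(0.996100))/(1+355/19606) = 1929/2000 ≈ 0.964500
step 3 [3y] swap r/1=491/29115: DF=(1 − 491/29115·(0.996100+0.964500))/(1+491/29115) = 9509/10000 ≈ 0.950900

1 1 9961/10000
2 2 1929/2000
3 3 9509/10000
DF(1y) = 9961/10000 ≈ 0.996100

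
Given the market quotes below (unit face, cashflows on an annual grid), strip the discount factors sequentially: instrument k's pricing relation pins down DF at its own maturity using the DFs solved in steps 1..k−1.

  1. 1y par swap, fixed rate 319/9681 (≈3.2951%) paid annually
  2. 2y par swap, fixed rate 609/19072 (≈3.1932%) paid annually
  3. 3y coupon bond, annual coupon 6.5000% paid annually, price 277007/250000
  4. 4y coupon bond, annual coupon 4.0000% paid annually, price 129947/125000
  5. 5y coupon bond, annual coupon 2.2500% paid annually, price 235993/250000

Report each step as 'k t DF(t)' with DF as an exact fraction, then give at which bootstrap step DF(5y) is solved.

1 1 9681/10000
2 2 9391/10000
3 3 231/250
4 4 8907/10000
5 5 8413/10000
DF(5y) is solved at step 5

step 1 [1y] swap r/1=319/9681: DF=(1 − 319/9681·(0))/(1+319/9681) = 9681/10000 ≈ 0.968100
step 2 [2y] swap r/1=609/19072: DF=(1 − 609/19072·(0.968100))/(1+609/19072) = 9391/10000 ≈ 0.939100
step 3 [3y] bond c/1=13/200: DF=(277007/250000 − 13/200·(0.968100+0.939100))/(1+13/200) = 231/250 ≈ 0.924000
step 4 [4y] bond c/1=1/25: DF=(129947/125000 − 1/25·(0.968100+0.939100+0.924000))/(1+1/25) = 8907/10000 ≈ 0.890700
step 5 [5y] bond c/1=9/400: DF=(235993/250000 − 9/400·(0.968100+0.939100+0.924000+0.890700))/(1+9/400) = 8413/10000 ≈ 0.841300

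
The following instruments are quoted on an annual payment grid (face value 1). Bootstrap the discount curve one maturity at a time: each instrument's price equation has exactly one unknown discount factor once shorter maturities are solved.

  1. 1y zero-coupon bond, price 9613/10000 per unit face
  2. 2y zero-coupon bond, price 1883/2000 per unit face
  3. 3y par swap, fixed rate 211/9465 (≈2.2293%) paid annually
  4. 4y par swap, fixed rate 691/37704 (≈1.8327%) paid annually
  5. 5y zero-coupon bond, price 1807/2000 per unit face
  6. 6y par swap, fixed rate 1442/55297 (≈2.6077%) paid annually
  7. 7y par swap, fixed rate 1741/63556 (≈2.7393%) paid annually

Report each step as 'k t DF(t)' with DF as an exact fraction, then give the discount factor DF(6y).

1 1 9613/10000
2 2 1883/2000
3 3 9367/10000
4 4 9309/10000
5 5 1807/2000
6 6 4279/5000
7 7 8259/10000
DF(6y) = 4279/5000 ≈ 0.855800

step 1 [1y] zero: DF = P = 9613/10000 ≈ 0.961300
step 2 [2y] zero: DF = P = 1883/2000 ≈ 0.941500
step 3 [3y] swap r/1=211/9465: DF=(1 − 211/9465·(0.961300+0.941500))/(1+211/9465) = 9367/10000 ≈ 0.936700
step 4 [4y] swap r/1=691/37704: DF=(1 − 691/37704·(0.961300+0.941500+0.936700))/(1+691/37704) = 9309/10000 ≈ 0.930900
step 5 [5y] zero: DF = P = 1807/2000 ≈ 0.903500
step 6 [6y] swap r/1=1442/55297: DF=(1 − 1442/55297·(0.961300+0.941500+0.936700+0.930900+0.903500))/(1+1442/55297) = 4279/5000 ≈ 0.855800
step 7 [7y] swap r/1=1741/63556: DF=(1 − 1741/63556·(0.961300+0.941500+0.936700+0.930900+0.903500+0.855800))/(1+1741/63556) = 8259/10000 ≈ 0.825900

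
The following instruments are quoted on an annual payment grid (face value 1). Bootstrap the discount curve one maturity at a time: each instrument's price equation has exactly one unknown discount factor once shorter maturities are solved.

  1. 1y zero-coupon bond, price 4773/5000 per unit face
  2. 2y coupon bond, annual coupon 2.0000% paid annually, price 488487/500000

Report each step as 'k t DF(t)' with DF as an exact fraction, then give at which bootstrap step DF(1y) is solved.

step 1 [1y] zero: DF = P = 4773/5000 ≈ 0.954600
step 2 [2y] bond c/1=1/50: DF=(488487/500000 − 1/50·(0.954600))/(1+1/50) = 9391/10000 ≈ 0.939100

1 1 4773/5000
2 2 9391/10000
DF(1y) is solved at step 1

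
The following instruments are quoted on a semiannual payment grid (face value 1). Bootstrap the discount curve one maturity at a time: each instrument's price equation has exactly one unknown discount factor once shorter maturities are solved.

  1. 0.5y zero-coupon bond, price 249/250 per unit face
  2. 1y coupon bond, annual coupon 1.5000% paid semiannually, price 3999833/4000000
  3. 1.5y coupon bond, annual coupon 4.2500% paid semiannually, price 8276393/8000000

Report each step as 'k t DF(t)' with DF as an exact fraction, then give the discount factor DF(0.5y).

step 1 [0.5y] zero: DF = P = 249/250 ≈ 0.996000
step 2 [1y] bond c/2=3/400: DF=(3999833/4000000 − 3/400·(0.996000))/(1+3/400) = 9851/10000 ≈ 0.985100
step 3 [1.5y] bond c/2=17/800: DF=(8276393/8000000 − 17/800·(0.996000+0.985100))/(1+17/800) = 4859/5000 ≈ 0.971800

1 1/2 249/250
2 1 9851/10000
3 3/2 4859/5000
DF(0.5y) = 249/250 ≈ 0.996000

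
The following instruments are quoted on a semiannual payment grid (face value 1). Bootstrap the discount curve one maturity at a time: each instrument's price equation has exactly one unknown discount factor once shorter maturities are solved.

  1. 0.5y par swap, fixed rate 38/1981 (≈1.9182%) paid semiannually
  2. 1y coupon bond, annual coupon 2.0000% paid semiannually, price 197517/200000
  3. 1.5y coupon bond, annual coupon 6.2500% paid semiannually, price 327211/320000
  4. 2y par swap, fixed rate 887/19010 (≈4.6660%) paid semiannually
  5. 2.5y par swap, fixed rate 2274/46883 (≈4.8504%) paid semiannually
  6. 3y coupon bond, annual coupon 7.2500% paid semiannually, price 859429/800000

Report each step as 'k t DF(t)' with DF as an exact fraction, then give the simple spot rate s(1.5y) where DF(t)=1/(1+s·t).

step 1 [0.5y] swap r/2=19/1981: DF=(1 − 19/1981·(0))/(1+19/1981) = 1981/2000 ≈ 0.990500
step 2 [1y] bond c/2=1/100: DF=(197517/200000 − 1/100·(0.990500))/(1+1/100) = 121/125 ≈ 0.968000
step 3 [1.5y] bond c/2=1/32: DF=(327211/320000 − 1/32·(0.990500+0.968000))/(1+1/32) = 4661/5000 ≈ 0.932200
step 4 [2y] swap r/2=887/38020: DF=(1 − 887/38020·(0.990500+0.968000+0.932200))/(1+887/38020) = 9113/10000 ≈ 0.911300
step 5 [2.5y] swap r/2=1137/46883: DF=(1 − 1137/46883·(0.990500+0.968000+0.932200+0.911300))/(1+1137/46883) = 8863/10000 ≈ 0.886300
step 6 [3y] bond c/2=29/800: DF=(859429/800000 − 29/800·(0.990500+0.968000+0.932200+0.911300+0.886300))/(1+29/800) = 8727/10000 ≈ 0.872700

1 1/2 1981/2000
2 1 121/125
3 3/2 4661/5000
4 2 9113/10000
5 5/2 8863/10000
6 3 8727/10000
s(1.5y) = (1/(4661/5000) − 1)/(3/2) = 226/4661 ≈ 4.8487%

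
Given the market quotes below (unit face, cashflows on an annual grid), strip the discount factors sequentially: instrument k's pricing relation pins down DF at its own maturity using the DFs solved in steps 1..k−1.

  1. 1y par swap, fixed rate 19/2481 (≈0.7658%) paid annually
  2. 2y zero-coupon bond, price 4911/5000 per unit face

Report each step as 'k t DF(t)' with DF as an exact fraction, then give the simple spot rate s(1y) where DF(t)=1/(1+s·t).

step 1 [1y] swap r/1=19/2481: DF=(1 − 19/2481·(0))/(1+19/2481) = 2481/2500 ≈ 0.992400
step 2 [2y] zero: DF = P = 4911/5000 ≈ 0.982200

1 1 2481/2500
2 2 4911/5000
s(1y) = (1/(2481/2500) − 1)/(1) = 19/2481 ≈ 0.7658%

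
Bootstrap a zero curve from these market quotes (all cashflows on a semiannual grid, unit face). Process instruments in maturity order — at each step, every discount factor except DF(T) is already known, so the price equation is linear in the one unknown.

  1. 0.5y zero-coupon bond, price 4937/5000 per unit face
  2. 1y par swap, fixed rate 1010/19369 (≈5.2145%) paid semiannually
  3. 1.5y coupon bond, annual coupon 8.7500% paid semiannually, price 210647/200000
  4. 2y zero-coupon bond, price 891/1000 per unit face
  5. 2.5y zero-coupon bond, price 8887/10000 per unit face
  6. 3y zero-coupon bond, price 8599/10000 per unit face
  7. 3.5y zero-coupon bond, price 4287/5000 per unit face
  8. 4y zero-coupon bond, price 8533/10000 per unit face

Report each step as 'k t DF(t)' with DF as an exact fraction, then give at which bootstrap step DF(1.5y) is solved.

step 1 [0.5y] zero: DF = P = 4937/5000 ≈ 0.987400
step 2 [1y] swap r/2=505/19369: DF=(1 − 505/19369·(0.987400))/(1+505/19369) = 1899/2000 ≈ 0.949500
step 3 [1.5y] bond c/2=7/160: DF=(210647/200000 − 7/160·(0.987400+0.949500))/(1+7/160) = 9279/10000 ≈ 0.927900
step 4 [2y] zero: DF = P = 891/1000 ≈ 0.891000
step 5 [2.5y] zero: DF = P = 8887/10000 ≈ 0.888700
step 6 [3y] zero: DF = P = 8599/10000 ≈ 0.859900
step 7 [3.5y] zero: DF = P = 4287/5000 ≈ 0.857400
step 8 [4y] zero: DF = P = 8533/10000 ≈ 0.853300

1 1/2 4937/5000
2 1 1899/2000
3 3/2 9279/10000
4 2 891/1000
5 5/2 8887/10000
6 3 8599/10000
7 7/2 4287/5000
8 4 8533/10000
DF(1.5y) is solved at step 3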